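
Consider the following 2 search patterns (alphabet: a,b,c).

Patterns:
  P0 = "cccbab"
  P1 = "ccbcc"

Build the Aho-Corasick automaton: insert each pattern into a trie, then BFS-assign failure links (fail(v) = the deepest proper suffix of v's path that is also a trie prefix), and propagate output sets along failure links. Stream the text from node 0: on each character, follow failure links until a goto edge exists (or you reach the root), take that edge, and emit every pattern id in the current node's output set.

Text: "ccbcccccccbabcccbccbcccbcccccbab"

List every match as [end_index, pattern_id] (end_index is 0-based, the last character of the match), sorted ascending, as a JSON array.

Build:
Trie (insert patterns):
  n0 'ε': c→1
  n1 'c': c→2
  n2 'cc': b→7 c→3
  n3 'ccc': b→4
  n4 'cccb': a→5
  n5 'cccba': b→6
  n6 'cccbab': ·  ←P0
  n7 'ccb': c→8
  n8 'ccbc': c→9
  n9 'ccbcc': ·  ←P1

Failure links (BFS by depth):
  fail(1) 'c': from fail(0)=0 chase 'c': 0 ⇒ 0;  out=∅∪out(0)=∅
  fail(2) 'cc': from fail(1)=0 chase 'c': 0 ⇒ 1;  out=∅∪out(1)=∅
  fail(3) 'ccc': from fail(2)=1 chase 'c': 1 ⇒ 2;  out=∅∪out(2)=∅
  fail(7) 'ccb': from fail(2)=1 chase 'b': 1→0 ⇒ 0;  out=∅∪out(0)=∅
  fail(4) 'cccb': from fail(3)=2 chase 'b': 2 ⇒ 7;  out=∅∪out(7)=∅
  fail(8) 'ccbc': from fail(7)=0 chase 'c': 0 ⇒ 1;  out=∅∪out(1)=∅
  fail(5) 'cccba': from fail(4)=7 chase 'a': 7→0 ⇒ 0;  out=∅∪out(0)=∅
  fail(9) 'ccbcc': from fail(8)=1 chase 'c': 1 ⇒ 2;  out={1}∪out(2)={1}
  fail(6) 'cccbab': from fail(5)=0 chase 'b': 0 ⇒ 0;  out={0}∪out(0)={0}

Scan:
[0] read 'c'  n0⇒n1
[1] read 'c'  n1⇒n2
[2] read 'b'  n2⇒n7
[3] read 'c'  n7⇒n8
[4] read 'c'  n8⇒n9  → match P1@[0:4]
[5] read 'c'  n9⇒n3 (fail-walked)
[6] read 'c'  n3⇒n3 (fail-walked)
[7] read 'c'  n3⇒n3 (fail-walked)
[8] read 'c'  n3⇒n3 (fail-walked)
[9] read 'c'  n3⇒n3 (fail-walked)
[10] read 'b'  n3⇒n4
[11] read 'a'  n4⇒n5
[12] read 'b'  n5⇒n6  → match P0@[7:12]
[13] read 'c'  n6⇒n1 (fail-walked)
[14] read 'c'  n1⇒n2
[15] read 'c'  n2⇒n3
[16] read 'b'  n3⇒n4
[17] read 'c'  n4⇒n8 (fail-walked)
[18] read 'c'  n8⇒n9  → match P1@[14:18]
[19] read 'b'  n9⇒n7 (fail-walked)
[20] read 'c'  n7⇒n8
[21] read 'c'  n8⇒n9  → match P1@[17:21]
[22] read 'c'  n9⇒n3 (fail-walked)
[23] read 'b'  n3⇒n4
[24] read 'c'  n4⇒n8 (fail-walked)
[25] read 'c'  n8⇒n9  → match P1@[21:25]
[26] read 'c'  n9⇒n3 (fail-walked)
[27] read 'c'  n3⇒n3 (fail-walked)
[28] read 'c'  n3⇒n3 (fail-walked)
[29] read 'b'  n3⇒n4
[30] read 'a'  n4⇒n5
[31] read 'b'  n5⇒n6  → match P0@[26:31]

Matches: [[4,1],[12,0],[18,1],[21,1],[25,1],[31,0]]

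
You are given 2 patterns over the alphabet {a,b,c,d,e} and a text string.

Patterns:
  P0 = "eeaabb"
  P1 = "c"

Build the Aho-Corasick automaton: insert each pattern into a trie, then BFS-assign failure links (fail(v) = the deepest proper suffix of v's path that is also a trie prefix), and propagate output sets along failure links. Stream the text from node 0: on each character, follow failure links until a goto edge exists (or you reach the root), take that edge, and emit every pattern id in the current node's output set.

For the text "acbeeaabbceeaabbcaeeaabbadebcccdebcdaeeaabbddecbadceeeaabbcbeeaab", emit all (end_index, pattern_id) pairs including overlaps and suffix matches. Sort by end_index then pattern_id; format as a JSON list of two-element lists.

Build automaton:
Trie (insert patterns):
  0='ε' goto c→7 e→1
  1='e' goto e→2
  2='ee' goto a→3
  3='eea' goto a→4
  4='eeaa' goto b→5
  5='eeaab' goto b→6
  6='eeaabb' goto ·  [P0 ends]
  7='c' goto ·  [P1 ends]

BFS fail/out derivation:
  fail(1) 'e': from fail(0)=0 chase 'e': 0 ⇒ 0;  out=∅∪out(0)=∅
  fail(7) 'c': from fail(0)=0 chase 'c': 0 ⇒ 0;  out={1}∪out(0)={1}
  fail(2) 'ee': from fail(1)=0 chase 'e': 0 ⇒ 1;  out=∅∪out(1)=∅
  fail(3) 'eea': from fail(2)=1 chase 'a': 1→0 ⇒ 0;  out=∅∪out(0)=∅
  fail(4) 'eeaa': from fail(3)=0 chase 'a': 0 ⇒ 0;  out=∅∪out(0)=∅
  fail(5) 'eeaab': from fail(4)=0 chase 'b': 0 ⇒ 0;  out=∅∪out(0)=∅
  fail(6) 'eeaabb': from fail(5)=0 chase 'b': 0 ⇒ 0;  out={0}∪out(0)={0}

Scan:
[0] read 'a'  n0⇒n0
[1] read 'c'  n0⇒n7  emit P1@[1:1]
[2] read 'b'  n7⇒n0 ·f
[3] read 'e'  n0⇒n1
[4] read 'e'  n1⇒n2
[5] read 'a'  n2⇒n3
[6] read 'a'  n3⇒n4
[7] read 'b'  n4⇒n5
[8] read 'b'  n5⇒n6  emit P0@[3:8]
[9] read 'c'  n6⇒n7 ·f  emit P1@[9:9]
[10] read 'e'  n7⇒n1 ·f
[11] read 'e'  n1⇒n2
[12] read 'a'  n2⇒n3
[13] read 'a'  n3⇒n4
[14] read 'b'  n4⇒n5
[15] read 'b'  n5⇒n6  emit P0@[10:15]
[16] read 'c'  n6⇒n7 ·f  emit P1@[16:16]
[17] read 'a'  n7⇒n0 ·f
[18] read 'e'  n0⇒n1
[19] read 'e'  n1⇒n2
[20] read 'a'  n2⇒n3
[21] read 'a'  n3⇒n4
[22] read 'b'  n4⇒n5
[23] read 'b'  n5⇒n6  emit P0@[18:23]
[24] read 'a'  n6⇒n0 ·f
[25] read 'd'  n0⇒n0
[26] read 'e'  n0⇒n1
[27] read 'b'  n1⇒n0 ·f
[28] read 'c'  n0⇒n7  emit P1@[28:28]
[29] read 'c'  n7⇒n7 ·f  emit P1@[29:29]
[30] read 'c'  n7⇒n7 ·f  emit P1@[30:30]
[31] read 'd'  n7⇒n0 ·f
[32] read 'e'  n0⇒n1
[33] read 'b'  n1⇒n0 ·f
[34] read 'c'  n0⇒n7  emit P1@[34:34]
[35] read 'd'  n7⇒n0 ·f
[36] read 'a'  n0⇒n0
[37] read 'e'  n0⇒n1
[38] read 'e'  n1⇒n2
[39] read 'a'  n2⇒n3
[40] read 'a'  n3⇒n4
[41] read 'b'  n4⇒n5
[42] read 'b'  n5⇒n6  emit P0@[37:42]
[43] read 'd'  n6⇒n0 ·f
[44] read 'd'  n0⇒n0
[45] read 'e'  n0⇒n1
[46] read 'c'  n1⇒n7 ·f  emit P1@[46:46]
[47] read 'b'  n7⇒n0 ·f
[48] read 'a'  n0⇒n0
[49] read 'd'  n0⇒n0
[50] read 'c'  n0⇒n7  emit P1@[50:50]
[51] read 'e'  n7⇒n1 ·f
[52] read 'e'  n1⇒n2
[53] read 'e'  n2⇒n2 ·f
[54] read 'a'  n2⇒n3
[55] read 'a'  n3⇒n4
[56] read 'b'  n4⇒n5
[57] read 'b'  n5⇒n6  emit P0@[52:57]
[58] read 'c'  n6⇒n7 ·f  emit P1@[58:58]
[59] read 'b'  n7⇒n0 ·f
[60] read 'e'  n0⇒n1
[61] read 'e'  n1⇒n2
[62] read 'a'  n2⇒n3
[63] read 'a'  n3⇒n4
[64] read 'b'  n4⇒n5

All matches (sorted): [[1,1],[8,0],[9,1],[15,0],[16,1],[23,0],[28,1],[29,1],[30,1],[34,1],[42,0],[46,1],[50,1],[57,0],[58,1]]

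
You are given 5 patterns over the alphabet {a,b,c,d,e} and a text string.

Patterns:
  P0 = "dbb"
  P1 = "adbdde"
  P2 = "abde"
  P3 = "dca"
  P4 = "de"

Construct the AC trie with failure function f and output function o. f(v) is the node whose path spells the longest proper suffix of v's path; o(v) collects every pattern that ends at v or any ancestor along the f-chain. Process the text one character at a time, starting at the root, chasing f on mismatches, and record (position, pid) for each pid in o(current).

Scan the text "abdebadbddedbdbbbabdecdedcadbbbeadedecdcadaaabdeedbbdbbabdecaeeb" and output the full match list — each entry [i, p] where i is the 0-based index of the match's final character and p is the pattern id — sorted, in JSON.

Build:
Trie (insert patterns):
  0='ε' goto a→4 d→1
  1='d' goto b→2 c→13 e→15
  2='db' goto b→3
  3='dbb' goto ·  ←P0
  4='a' goto b→10 d→5
  5='ad' goto b→6
  6='adb' goto d→7
  7='adbd' goto d→8
  8='adbdd' goto e→9
  9='adbdde' goto ·  ←P1
  10='ab' goto d→11
  11='abd' goto e→12
  12='abde' goto ·  ←P2
  13='dc' goto a→14
  14='dca' goto ·  ←P3
  15='de' goto ·  ←P4

Failure links (BFS by depth):
  fail(1) 'd': from fail(0)=0 chase 'd': 0 ⇒ 0;  out=∅∪out(0)=∅
  fail(4) 'a': from fail(0)=0 chase 'a': 0 ⇒ 0;  out=∅∪out(0)=∅
  fail(2) 'db': from fail(1)=0 chase 'b': 0 ⇒ 0;  out=∅∪out(0)=∅
  fail(5) 'ad': from fail(4)=0 chase 'd': 0 ⇒ 1;  out=∅∪out(1)=∅
  fail(10) 'ab': from fail(4)=0 chase 'b': 0 ⇒ 0;  out=∅∪out(0)=∅
  fail(13) 'dc': from fail(1)=0 chase 'c': 0 ⇒ 0;  out=∅∪out(0)=∅
  fail(15) 'de': from fail(1)=0 chase 'e': 0 ⇒ 0;  out={4}∪out(0)={4}
  fail(3) 'dbb': from fail(2)=0 chase 'b': 0 ⇒ 0;  out={0}∪out(0)={0}
  fail(6) 'adb': from fail(5)=1 chase 'b': 1 ⇒ 2;  out=∅∪out(2)=∅
  fail(11) 'abd': from fail(10)=0 chase 'd': 0 ⇒ 1;  out=∅∪out(1)=∅
  fail(14) 'dca': from fail(13)=0 chase 'a': 0 ⇒ 4;  out={3}∪out(4)={3}
  fail(7) 'adbd': from fail(6)=2 chase 'd': 2→0 ⇒ 1;  out=∅∪out(1)=∅
  fail(12) 'abde': from fail(11)=1 chase 'e': 1 ⇒ 15;  out={2}∪out(15)={2,4}
  fail(8) 'adbdd': from fail(7)=1 chase 'd': 1→0 ⇒ 1;  out=∅∪out(1)=∅
  fail(9) 'adbdde': from fail(8)=1 chase 'e': 1 ⇒ 15;  out={1}∪out(15)={1,4}

Run:
[0] read 'a'  n0⇒n4
[1] read 'b'  n4⇒n10
[2] read 'd'  n10⇒n11
[3] read 'e'  n11⇒n12  emit P2@[0:3],P4@[2:3]
[4] read 'b'  n12⇒n0 (fail-walked)
[5] read 'a'  n0⇒n4
[6] read 'd'  n4⇒n5
[7] read 'b'  n5⇒n6
[8] read 'd'  n6⇒n7
[9] read 'd'  n7⇒n8
[10] read 'e'  n8⇒n9  emit P1@[5:10],P4@[9:10]
[11] read 'd'  n9⇒n1 (fail-walked)
[12] read 'b'  n1⇒n2
[13] read 'd'  n2⇒n1 (fail-walked)
[14] read 'b'  n1⇒n2
[15] read 'b'  n2⇒n3  emit P0@[13:15]
[16] read 'b'  n3⇒n0 (fail-walked)
[17] read 'a'  n0⇒n4
[18] read 'b'  n4⇒n10
[19] read 'd'  n10⇒n11
[20] read 'e'  n11⇒n12  emit P2@[17:20],P4@[19:20]
[21] read 'c'  n12⇒n0 (fail-walked)
[22] read 'd'  n0⇒n1
[23] read 'e'  n1⇒n15  emit P4@[22:23]
[24] read 'd'  n15⇒n1 (fail-walked)
[25] read 'c'  n1⇒n13
[26] read 'a'  n13⇒n14  emit P3@[24:26]
[27] read 'd'  n14⇒n5 (fail-walked)
[28] read 'b'  n5⇒n6
[29] read 'b'  n6⇒n3 (fail-walked)  emit P0@[27:29]
[30] read 'b'  n3⇒n0 (fail-walked)
[31] read 'e'  n0⇒n0
[32] read 'a'  n0⇒n4
[33] read 'd'  n4⇒n5
[34] read 'e'  n5⇒n15 (fail-walked)  emit P4@[33:34]
[35] read 'd'  n15⇒n1 (fail-walked)
[36] read 'e'  n1⇒n15  emit P4@[35:36]
[37] read 'c'  n15⇒n0 (fail-walked)
[38] read 'd'  n0⇒n1
[39] read 'c'  n1⇒n13
[40] read 'a'  n13⇒n14  emit P3@[38:40]
[41] read 'd'  n14⇒n5 (fail-walked)
[42] read 'a'  n5⇒n4 (fail-walked)
[43] read 'a'  n4⇒n4 (fail-walked)
[44] read 'a'  n4⇒n4 (fail-walked)
[45] read 'b'  n4⇒n10
[46] read 'd'  n10⇒n11
[47] read 'e'  n11⇒n12  emit P2@[44:47],P4@[46:47]
[48] read 'e'  n12⇒n0 (fail-walked)
[49] read 'd'  n0⇒n1
[50] read 'b'  n1⇒n2
[51] read 'b'  n2⇒n3  emit P0@[49:51]
[52] read 'd'  n3⇒n1 (fail-walked)
[53] read 'b'  n1⇒n2
[54] read 'b'  n2⇒n3  emit P0@[52:54]
[55] read 'a'  n3⇒n4 (fail-walked)
[56] read 'b'  n4⇒n10
[57] read 'd'  n10⇒n11
[58] read 'e'  n11⇒n12  emit P2@[55:58],P4@[57:58]
[59] read 'c'  n12⇒n0 (fail-walked)
[60] read 'a'  n0⇒n4
[61] read 'e'  n4⇒n0 (fail-walked)
[62] read 'e'  n0⇒n0
[63] read 'b'  n0⇒n0

All matches (sorted): [[3,2],[3,4],[10,1],[10,4],[15,0],[20,2],[20,4],[23,4],[26,3],[29,0],[34,4],[36,4],[40,3],[47,2],[47,4],[51,0],[54,0],[58,2],[58,4]]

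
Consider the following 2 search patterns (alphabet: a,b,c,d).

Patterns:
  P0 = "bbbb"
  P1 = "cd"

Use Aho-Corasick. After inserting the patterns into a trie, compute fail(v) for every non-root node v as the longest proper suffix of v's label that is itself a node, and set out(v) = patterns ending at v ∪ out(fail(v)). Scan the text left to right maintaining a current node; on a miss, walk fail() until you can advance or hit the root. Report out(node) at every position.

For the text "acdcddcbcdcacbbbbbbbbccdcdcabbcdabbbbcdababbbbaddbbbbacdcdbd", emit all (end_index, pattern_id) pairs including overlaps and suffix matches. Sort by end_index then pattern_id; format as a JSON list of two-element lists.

Build automaton:
Trie nodes:
  n0 'ε': b→1 c→5
  n1 'b': b→2
  n2 'bb': b→3
  n3 'bbb': b→4
  n4 'bbbb': ·  ←P0
  n5 'c': d→6
  n6 'cd': ·  ←P1

BFS fail/out derivation:
  fail(1) 'b': from fail(0)=0 chase 'b': 0 ⇒ 0;  out=∅∪out(0)=∅
  fail(5) 'c': from fail(0)=0 chase 'c': 0 ⇒ 0;  out=∅∪out(0)=∅
  fail(2) 'bb': from fail(1)=0 chase 'b': 0 ⇒ 1;  out=∅∪out(1)=∅
  fail(6) 'cd': from fail(5)=0 chase 'd': 0 ⇒ 0;  out={1}∪out(0)={1}
  fail(3) 'bbb': from fail(2)=1 chase 'b': 1 ⇒ 2;  out=∅∪out(2)=∅
  fail(4) 'bbbb': from fail(3)=2 chase 'b': 2 ⇒ 3;  out={0}∪out(3)={0}

Scan:
[0] read 'a'  n0⇒n0
[1] read 'c'  n0⇒n5
[2] read 'd'  n5⇒n6  emit P1@[1:2]
[3] read 'c'  n6⇒n5 (fail-walked)
[4] read 'd'  n5⇒n6  emit P1@[3:4]
[5] read 'd'  n6⇒n0 (fail-walked)
[6] read 'c'  n0⇒n5
[7] read 'b'  n5⇒n1 (fail-walked)
[8] read 'c'  n1⇒n5 (fail-walked)
[9] read 'd'  n5⇒n6  emit P1@[8:9]
[10] read 'c'  n6⇒n5 (fail-walked)
[11] read 'a'  n5⇒n0 (fail-walked)
[12] read 'c'  n0⇒n5
[13] read 'b'  n5⇒n1 (fail-walked)
[14] read 'b'  n1⇒n2
[15] read 'b'  n2⇒n3
[16] read 'b'  n3⇒n4  emit P0@[13:16]
[17] read 'b'  n4⇒n4 (fail-walked)  emit P0@[14:17]
[18] read 'b'  n4⇒n4 (fail-walked)  emit P0@[15:18]
[19] read 'b'  n4⇒n4 (fail-walked)  emit P0@[16:19]
[20] read 'b'  n4⇒n4 (fail-walked)  emit P0@[17:20]
[21] read 'c'  n4⇒n5 (fail-walked)
[22] read 'c'  n5⇒n5 (fail-walked)
[23] read 'd'  n5⇒n6  emit P1@[22:23]
[24] read 'c'  n6⇒n5 (fail-walked)
[25] read 'd'  n5⇒n6  emit P1@[24:25]
[26] read 'c'  n6⇒n5 (fail-walked)
[27] read 'a'  n5⇒n0 (fail-walked)
[28] read 'b'  n0⇒n1
[29] read 'b'  n1⇒n2
[30] read 'c'  n2⇒n5 (fail-walked)
[31] read 'd'  n5⇒n6  emit P1@[30:31]
[32] read 'a'  n6⇒n0 (fail-walked)
[33] read 'b'  n0⇒n1
[34] read 'b'  n1⇒n2
[35] read 'b'  n2⇒n3
[36] read 'b'  n3⇒n4  emit P0@[33:36]
[37] read 'c'  n4⇒n5 (fail-walked)
[38] read 'd'  n5⇒n6  emit P1@[37:38]
[39] read 'a'  n6⇒n0 (fail-walked)
[40] read 'b'  n0⇒n1
[41] read 'a'  n1⇒n0 (fail-walked)
[42] read 'b'  n0⇒n1
[43] read 'b'  n1⇒n2
[44] read 'b'  n2⇒n3
[45] read 'b'  n3⇒n4  emit P0@[42:45]
[46] read 'a'  n4⇒n0 (fail-walked)
[47] read 'd'  n0⇒n0
[48] read 'd'  n0⇒n0
[49] read 'b'  n0⇒n1
[50] read 'b'  n1⇒n2
[51] read 'b'  n2⇒n3
[52] read 'b'  n3⇒n4  emit P0@[49:52]
[53] read 'a'  n4⇒n0 (fail-walked)
[54] read 'c'  n0⇒n5
[55] read 'd'  n5⇒n6  emit P1@[54:55]
[56] read 'c'  n6⇒n5 (fail-walked)
[57] read 'd'  n5⇒n6  emit P1@[56:57]
[58] read 'b'  n6⇒n1 (fail-walked)
[59] read 'd'  n1⇒n0 (fail-walked)

All matches (sorted): [[2,1],[4,1],[9,1],[16,0],[17,0],[18,0],[19,0],[20,0],[23,1],[25,1],[31,1],[36,0],[38,1],[45,0],[52,0],[55,1],[57,1]]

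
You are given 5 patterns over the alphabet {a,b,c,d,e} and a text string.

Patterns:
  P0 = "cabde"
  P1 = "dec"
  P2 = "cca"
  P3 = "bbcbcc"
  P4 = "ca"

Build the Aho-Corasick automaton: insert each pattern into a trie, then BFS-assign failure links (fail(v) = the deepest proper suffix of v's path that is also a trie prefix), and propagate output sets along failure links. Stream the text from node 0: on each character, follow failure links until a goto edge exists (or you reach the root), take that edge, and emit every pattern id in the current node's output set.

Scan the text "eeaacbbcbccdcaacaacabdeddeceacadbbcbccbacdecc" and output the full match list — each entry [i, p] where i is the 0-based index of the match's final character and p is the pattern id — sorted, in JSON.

Build:
Trie nodes:
  0='ε' goto b→11 c→1 d→6
  1='c' goto a→2 c→9
  2='ca' goto b→3  ←P4
  3='cab' goto d→4
  4='cabd' goto e→5
  5='cabde' goto ·  ←P0
  6='d' goto e→7
  7='de' goto c→8
  8='dec' goto ·  ←P1
  9='cc' goto a→10
  10='cca' goto ·  ←P2
  11='b' goto b→12
  12='bb' goto c→13
  13='bbc' goto b→14
  14='bbcb' goto c→15
  15='bbcbc' goto c→16
  16='bbcbcc' goto ·  ←P3

Failure links (BFS by depth):
  fail(1) 'c': from fail(0)=0 chase 'c': 0 ⇒ 0;  out=∅∪out(0)=∅
  fail(6) 'd': from fail(0)=0 chase 'd': 0 ⇒ 0;  out=∅∪out(0)=∅
  fail(11) 'b': from fail(0)=0 chase 'b': 0 ⇒ 0;  out=∅∪out(0)=∅
  fail(2) 'ca': from fail(1)=0 chase 'a': 0 ⇒ 0;  out={4}∪out(0)={4}
  fail(7) 'de': from fail(6)=0 chase 'e': 0 ⇒ 0;  out=∅∪out(0)=∅
  fail(9) 'cc': from fail(1)=0 chase 'c': 0 ⇒ 1;  out=∅∪out(1)=∅
  fail(12) 'bb': from fail(11)=0 chase 'b': 0 ⇒ 11;  out=∅∪out(11)=∅
  fail(3) 'cab': from fail(2)=0 chase 'b': 0 ⇒ 11;  out=∅∪out(11)=∅
  fail(8) 'dec': from fail(7)=0 chase 'c': 0 ⇒ 1;  out={1}∪out(1)={1}
  fail(10) 'cca': from fail(9)=1 chase 'a': 1 ⇒ 2;  out={2}∪out(2)={2,4}
  fail(13) 'bbc': from fail(12)=11 chase 'c': 11→0 ⇒ 1;  out=∅∪out(1)=∅
  fail(4) 'cabd': from fail(3)=11 chase 'd': 11→0 ⇒ 6;  out=∅∪out(6)=∅
  fail(14) 'bbcb': from fail(13)=1 chase 'b': 1→0 ⇒ 11;  out=∅∪out(11)=∅
  fail(5) 'cabde': from fail(4)=6 chase 'e': 6 ⇒ 7;  out={0}∪out(7)={0}
  fail(15) 'bbcbc': from fail(14)=11 chase 'c': 11→0 ⇒ 1;  out=∅∪out(1)=∅
  fail(16) 'bbcbcc': from fail(15)=1 chase 'c': 1 ⇒ 9;  out={3}∪out(9)={3}

Scan:
i=0 'e': node 0→0
i=1 'e': node 0→0
i=2 'a': node 0→0
i=3 'a': node 0→0
i=4 'c': node 0→1
i=5 'b': node 1→11 (fail-walked)
i=6 'b': node 11→12
i=7 'c': node 12→13
i=8 'b': node 13→14
i=9 'c': node 14→15
i=10 'c': node 15→16  → match P3@[5:10]
i=11 'd': node 16→6 (fail-walked)
i=12 'c': node 6→1 (fail-walked)
i=13 'a': node 1→2  → match P4@[12:13]
i=14 'a': node 2→0 (fail-walked)
i=15 'c': node 0→1
i=16 'a': node 1→2  → match P4@[15:16]
i=17 'a': node 2→0 (fail-walked)
i=18 'c': node 0→1
i=19 'a': node 1→2  → match P4@[18:19]
i=20 'b': node 2→3
i=21 'd': node 3→4
i=22 'e': node 4→5  → match P0@[18:22]
i=23 'd': node 5→6 (fail-walked)
i=24 'd': node 6→6 (fail-walked)
i=25 'e': node 6→7
i=26 'c': node 7→8  → match P1@[24:26]
i=27 'e': node 8→0 (fail-walked)
i=28 'a': node 0→0
i=29 'c': node 0→1
i=30 'a': node 1→2  → match P4@[29:30]
i=31 'd': node 2→6 (fail-walked)
i=32 'b': node 6→11 (fail-walked)
i=33 'b': node 11→12
i=34 'c': node 12→13
i=35 'b': node 13→14
i=36 'c': node 14→15
i=37 'c': node 15→16  → match P3@[32:37]
i=38 'b': node 16→11 (fail-walked)
i=39 'a': node 11→0 (fail-walked)
i=40 'c': node 0→1
i=41 'd': node 1→6 (fail-walked)
i=42 'e': node 6→7
i=43 'c': node 7→8  → match P1@[41:43]
i=44 'c': node 8→9 (fail-walked)

All matches (sorted): [[10,3],[13,4],[16,4],[19,4],[22,0],[26,1],[30,4],[37,3],[43,1]]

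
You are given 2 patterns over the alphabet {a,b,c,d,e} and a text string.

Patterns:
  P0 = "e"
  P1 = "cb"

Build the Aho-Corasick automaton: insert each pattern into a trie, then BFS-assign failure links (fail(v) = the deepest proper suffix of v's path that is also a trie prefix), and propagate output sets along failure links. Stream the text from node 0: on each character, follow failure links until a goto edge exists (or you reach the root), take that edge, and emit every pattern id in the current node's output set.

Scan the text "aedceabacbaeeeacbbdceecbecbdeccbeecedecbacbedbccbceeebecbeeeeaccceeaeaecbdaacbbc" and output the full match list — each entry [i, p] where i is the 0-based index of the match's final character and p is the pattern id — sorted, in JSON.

Build:
Trie (insert patterns):
  n0 'ε': c→2 e→1
  n1 'e': ·  ←P0
  n2 'c': b→3
  n3 'cb': ·  ←P1

BFS fail/out derivation:
  fail(1) 'e': from fail(0)=0 chase 'e': 0 ⇒ 0;  out={0}∪out(0)={0}
  fail(2) 'c': from fail(0)=0 chase 'c': 0 ⇒ 0;  out=∅∪out(0)=∅
  fail(3) 'cb': from fail(2)=0 chase 'b': 0 ⇒ 0;  out={1}∪out(0)={1}

Text stream:
i=0 'a': node 0→0
i=1 'e': node 0→1  emit P0@[1:1]
i=2 'd': node 1→0 (fail-walked)
i=3 'c': node 0→2
i=4 'e': node 2→1 (fail-walked)  emit P0@[4:4]
i=5 'a': node 1→0 (fail-walked)
i=6 'b': node 0→0
i=7 'a': node 0→0
i=8 'c': node 0→2
i=9 'b': node 2→3  emit P1@[8:9]
i=10 'a': node 3→0 (fail-walked)
i=11 'e': node 0→1  emit P0@[11:11]
i=12 'e': node 1→1 (fail-walked)  emit P0@[12:12]
i=13 'e': node 1→1 (fail-walked)  emit P0@[13:13]
i=14 'a': node 1→0 (fail-walked)
i=15 'c': node 0→2
i=16 'b': node 2→3  emit P1@[15:16]
i=17 'b': node 3→0 (fail-walked)
i=18 'd': node 0→0
i=19 'c': node 0→2
i=20 'e': node 2→1 (fail-walked)  emit P0@[20:20]
i=21 'e': node 1→1 (fail-walked)  emit P0@[21:21]
i=22 'c': node 1→2 (fail-walked)
i=23 'b': node 2→3  emit P1@[22:23]
i=24 'e': node 3→1 (fail-walked)  emit P0@[24:24]
i=25 'c': node 1→2 (fail-walked)
i=26 'b': node 2→3  emit P1@[25:26]
i=27 'd': node 3→0 (fail-walked)
i=28 'e': node 0→1  emit P0@[28:28]
i=29 'c': node 1→2 (fail-walked)
i=30 'c': node 2→2 (fail-walked)
i=31 'b': node 2→3  emit P1@[30:31]
i=32 'e': node 3→1 (fail-walked)  emit P0@[32:32]
i=33 'e': node 1→1 (fail-walked)  emit P0@[33:33]
i=34 'c': node 1→2 (fail-walked)
i=35 'e': node 2→1 (fail-walked)  emit P0@[35:35]
i=36 'd': node 1→0 (fail-walked)
i=37 'e': node 0→1  emit P0@[37:37]
i=38 'c': node 1→2 (fail-walked)
i=39 'b': node 2→3  emit P1@[38:39]
i=40 'a': node 3→0 (fail-walked)
i=41 'c': node 0→2
i=42 'b': node 2→3  emit P1@[41:42]
i=43 'e': node 3→1 (fail-walked)  emit P0@[43:43]
i=44 'd': node 1→0 (fail-walked)
i=45 'b': node 0→0
i=46 'c': node 0→2
i=47 'c': node 2→2 (fail-walked)
i=48 'b': node 2→3  emit P1@[47:48]
i=49 'c': node 3→2 (fail-walked)
i=50 'e': node 2→1 (fail-walked)  emit P0@[50:50]
i=51 'e': node 1→1 (fail-walked)  emit P0@[51:51]
i=52 'e': node 1→1 (fail-walked)  emit P0@[52:52]
i=53 'b': node 1→0 (fail-walked)
i=54 'e': node 0→1  emit P0@[54:54]
i=55 'c': node 1→2 (fail-walked)
i=56 'b': node 2→3  emit P1@[55:56]
i=57 'e': node 3→1 (fail-walked)  emit P0@[57:57]
i=58 'e': node 1→1 (fail-walked)  emit P0@[58:58]
i=59 'e': node 1→1 (fail-walked)  emit P0@[59:59]
i=60 'e': node 1→1 (fail-walked)  emit P0@[60:60]
i=61 'a': node 1→0 (fail-walked)
i=62 'c': node 0→2
i=63 'c': node 2→2 (fail-walked)
i=64 'c': node 2→2 (fail-walked)
i=65 'e': node 2→1 (fail-walked)  emit P0@[65:65]
i=66 'e': node 1→1 (fail-walked)  emit P0@[66:66]
i=67 'a': node 1→0 (fail-walked)
i=68 'e': node 0→1  emit P0@[68:68]
i=69 'a': node 1→0 (fail-walked)
i=70 'e': node 0→1  emit P0@[70:70]
i=71 'c': node 1→2 (fail-walked)
i=72 'b': node 2→3  emit P1@[71:72]
i=73 'd': node 3→0 (fail-walked)
i=74 'a': node 0→0
i=75 'a': node 0→0
i=76 'c': node 0→2
i=77 'b': node 2→3  emit P1@[76:77]
i=78 'b': node 3→0 (fail-walked)
i=79 'c': node 0→2

Matches: [[1,0],[4,0],[9,1],[11,0],[12,0],[13,0],[16,1],[20,0],[21,0],[23,1],[24,0],[26,1],[28,0],[31,1],[32,0],[33,0],[35,0],[37,0],[39,1],[42,1],[43,0],[48,1],[50,0],[51,0],[52,0],[54,0],[56,1],[57,0],[58,0],[59,0],[60,0],[65,0],[66,0],[68,0],[70,0],[72,1],[77,1]]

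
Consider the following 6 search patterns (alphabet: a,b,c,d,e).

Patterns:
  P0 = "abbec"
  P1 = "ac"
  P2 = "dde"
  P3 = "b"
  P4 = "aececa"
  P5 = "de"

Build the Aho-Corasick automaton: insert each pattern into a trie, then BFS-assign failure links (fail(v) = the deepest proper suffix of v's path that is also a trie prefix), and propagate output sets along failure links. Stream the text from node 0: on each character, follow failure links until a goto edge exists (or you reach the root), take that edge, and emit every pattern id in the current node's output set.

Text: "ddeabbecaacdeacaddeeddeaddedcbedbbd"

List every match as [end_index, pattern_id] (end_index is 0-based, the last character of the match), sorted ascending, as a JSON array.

Construct AC machine:
Trie nodes:
  n0 'ε': a→1 b→10 d→7
  n1 'a': b→2 c→6 e→11
  n2 'ab': b→3
  n3 'abb': e→4
  n4 'abbe': c→5
  n5 'abbec': ·  [P0 ends]
  n6 'ac': ·  [P1 ends]
  n7 'd': d→8 e→16
  n8 'dd': e→9
  n9 'dde': ·  [P2 ends]
  n10 'b': ·  [P3 ends]
  n11 'ae': c→12
  n12 'aec': e→13
  n13 'aece': c→14
  n14 'aecec': a→15
  n15 'aececa': ·  [P4 ends]
  n16 'de': ·  [P5 ends]

BFS fail/out derivation:
  n1('a'): parent n0 fail=0; on 'a' 0 → fail=0;  out ∅∪∅=∅
  n7('d'): parent n0 fail=0; on 'd' 0 → fail=0;  out ∅∪∅=∅
  n10('b'): parent n0 fail=0; on 'b' 0 → fail=0;  out {3}∪∅={3}
  n2('ab'): parent n1 fail=0; on 'b' 0 → fail=10;  out ∅∪{3}={3}
  n6('ac'): parent n1 fail=0; on 'c' 0 → fail=0;  out {1}∪∅={1}
  n8('dd'): parent n7 fail=0; on 'd' 0 → fail=7;  out ∅∪∅=∅
  n11('ae'): parent n1 fail=0; on 'e' 0 → fail=0;  out ∅∪∅=∅
  n16('de'): parent n7 fail=0; on 'e' 0 → fail=0;  out {5}∪∅={5}
  n3('abb'): parent n2 fail=10; on 'b' 10→0 → fail=10;  out ∅∪{3}={3}
  n9('dde'): parent n8 fail=7; on 'e' 7 → fail=16;  out {2}∪{5}={2,5}
  n12('aec'): parent n11 fail=0; on 'c' 0 → fail=0;  out ∅∪∅=∅
  n4('abbe'): parent n3 fail=10; on 'e' 10→0 → fail=0;  out ∅∪∅=∅
  n13('aece'): parent n12 fail=0; on 'e' 0 → fail=0;  out ∅∪∅=∅
  n5('abbec'): parent n4 fail=0; on 'c' 0 → fail=0;  out {0}∪∅={0}
  n14('aecec'): parent n13 fail=0; on 'c' 0 → fail=0;  out ∅∪∅=∅
  n15('aececa'): parent n14 fail=0; on 'a' 0 → fail=1;  out {4}∪∅={4}

Scan:
[0] read 'd'  n0⇒n7
[1] read 'd'  n7⇒n8
[2] read 'e'  n8⇒n9  ** P2@[0:2],P5@[1:2]
[3] read 'a'  n9⇒n1 (via fail)
[4] read 'b'  n1⇒n2  ** P3@[4:4]
[5] read 'b'  n2⇒n3  ** P3@[5:5]
[6] read 'e'  n3⇒n4
[7] read 'c'  n4⇒n5  ** P0@[3:7]
[8] read 'a'  n5⇒n1 (via fail)
[9] read 'a'  n1⇒n1 (via fail)
[10] read 'c'  n1⇒n6  ** P1@[9:10]
[11] read 'd'  n6⇒n7 (via fail)
[12] read 'e'  n7⇒n16  ** P5@[11:12]
[13] read 'a'  n16⇒n1 (via fail)
[14] read 'c'  n1⇒n6  ** P1@[13:14]
[15] read 'a'  n6⇒n1 (via fail)
[16] read 'd'  n1⇒n7 (via fail)
[17] read 'd'  n7⇒n8
[18] read 'e'  n8⇒n9  ** P2@[16:18],P5@[17:18]
[19] read 'e'  n9⇒n0 (via fail)
[20] read 'd'  n0⇒n7
[21] read 'd'  n7⇒n8
[22] read 'e'  n8⇒n9  ** P2@[20:22],P5@[21:22]
[23] read 'a'  n9⇒n1 (via fail)
[24] read 'd'  n1⇒n7 (via fail)
[25] read 'd'  n7⇒n8
[26] read 'e'  n8⇒n9  ** P2@[24:26],P5@[25:26]
[27] read 'd'  n9⇒n7 (via fail)
[28] read 'c'  n7⇒n0 (via fail)
[29] read 'b'  n0⇒n10  ** P3@[29:29]
[30] read 'e'  n10⇒n0 (via fail)
[31] read 'd'  n0⇒n7
[32] read 'b'  n7⇒n10 (via fail)  ** P3@[32:32]
[33] read 'b'  n10⇒n10 (via fail)  ** P3@[33:33]
[34] read 'd'  n10⇒n7 (via fail)

Matches: [[2,2],[2,5],[4,3],[5,3],[7,0],[10,1],[12,5],[14,1],[18,2],[18,5],[22,2],[22,5],[26,2],[26,5],[29,3],[32,3],[33,3]]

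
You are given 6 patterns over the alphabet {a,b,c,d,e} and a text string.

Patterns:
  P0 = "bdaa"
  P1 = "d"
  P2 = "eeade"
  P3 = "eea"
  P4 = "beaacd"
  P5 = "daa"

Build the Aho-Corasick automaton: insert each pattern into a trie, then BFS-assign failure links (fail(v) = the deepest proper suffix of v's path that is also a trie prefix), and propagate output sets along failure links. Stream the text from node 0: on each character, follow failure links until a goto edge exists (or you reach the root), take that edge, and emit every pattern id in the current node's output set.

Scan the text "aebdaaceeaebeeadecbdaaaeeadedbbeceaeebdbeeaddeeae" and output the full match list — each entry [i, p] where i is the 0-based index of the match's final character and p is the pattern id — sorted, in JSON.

Build:
Trie nodes:
  0='ε' goto b→1 d→5 e→6
  1='b' goto d→2 e→11
  2='bd' goto a→3
  3='bda' goto a→4
  4='bdaa' goto ·  ←P0
  5='d' goto a→16  ←P1
  6='e' goto e→7
  7='ee' goto a→8
  8='eea' goto d→9  ←P3
  9='eead' goto e→10
  10='eeade' goto ·  ←P2
  11='be' goto a→12
  12='bea' goto a→13
  13='beaa' goto c→14
  14='beaac' goto d→15
  15='beaacd' goto ·  ←P4
  16='da' goto a→17
  17='daa' goto ·  ←P5

Failure links (BFS by depth):
  n1('b'): parent n0 fail=0; on 'b' 0 → fail=0;  out ∅∪∅=∅
  n5('d'): parent n0 fail=0; on 'd' 0 → fail=0;  out {1}∪∅={1}
  n6('e'): parent n0 fail=0; on 'e' 0 → fail=0;  out ∅∪∅=∅
  n2('bd'): parent n1 fail=0; on 'd' 0 → fail=5;  out ∅∪{1}={1}
  n7('ee'): parent n6 fail=0; on 'e' 0 → fail=6;  out ∅∪∅=∅
  n11('be'): parent n1 fail=0; on 'e' 0 → fail=6;  out ∅∪∅=∅
  n16('da'): parent n5 fail=0; on 'a' 0 → fail=0;  out ∅∪∅=∅
  n3('bda'): parent n2 fail=5; on 'a' 5 → fail=16;  out ∅∪∅=∅
  n8('eea'): parent n7 fail=6; on 'a' 6→0 → fail=0;  out {3}∪∅={3}
  n12('bea'): parent n11 fail=6; on 'a' 6→0 → fail=0;  out ∅∪∅=∅
  n17('daa'): parent n16 fail=0; on 'a' 0 → fail=0;  out {5}∪∅={5}
  n4('bdaa'): parent n3 fail=16; on 'a' 16 → fail=17;  out {0}∪{5}={0,5}
  n9('eead'): parent n8 fail=0; on 'd' 0 → fail=5;  out ∅∪{1}={1}
  n13('beaa'): parent n12 fail=0; on 'a' 0 → fail=0;  out ∅∪∅=∅
  n10('eeade'): parent n9 fail=5; on 'e' 5→0 → fail=6;  out {2}∪∅={2}
  n14('beaac'): parent n13 fail=0; on 'c' 0 → fail=0;  out ∅∪∅=∅
  n15('beaacd'): parent n14 fail=0; on 'd' 0 → fail=5;  out {4}∪{1}={1,4}

Run:
pos 0 'a': at 0
pos 1 'e': at 6
pos 2 'b': at 1 ·f
pos 3 'd': at 2  ** P1@[3:3]
pos 4 'a': at 3
pos 5 'a': at 4  ** P0@[2:5],P5@[3:5]
pos 6 'c': at 0 ·f
pos 7 'e': at 6
pos 8 'e': at 7
pos 9 'a': at 8  ** P3@[7:9]
pos 10 'e': at 6 ·f
pos 11 'b': at 1 ·f
pos 12 'e': at 11
pos 13 'e': at 7 ·f
pos 14 'a': at 8  ** P3@[12:14]
pos 15 'd': at 9  ** P1@[15:15]
pos 16 'e': at 10  ** P2@[12:16]
pos 17 'c': at 0 ·f
pos 18 'b': at 1
pos 19 'd': at 2  ** P1@[19:19]
pos 20 'a': at 3
pos 21 'a': at 4  ** P0@[18:21],P5@[19:21]
pos 22 'a': at 0 ·f
pos 23 'e': at 6
pos 24 'e': at 7
pos 25 'a': at 8  ** P3@[23:25]
pos 26 'd': at 9  ** P1@[26:26]
pos 27 'e': at 10  ** P2@[23:27]
pos 28 'd': at 5 ·f  ** P1@[28:28]
pos 29 'b': at 1 ·f
pos 30 'b': at 1 ·f
pos 31 'e': at 11
pos 32 'c': at 0 ·f
pos 33 'e': at 6
pos 34 'a': at 0 ·f
pos 35 'e': at 6
pos 36 'e': at 7
pos 37 'b': at 1 ·f
pos 38 'd': at 2  ** P1@[38:38]
pos 39 'b': at 1 ·f
pos 40 'e': at 11
pos 41 'e': at 7 ·f
pos 42 'a': at 8  ** P3@[40:42]
pos 43 'd': at 9  ** P1@[43:43]
pos 44 'd': at 5 ·f  ** P1@[44:44]
pos 45 'e': at 6 ·f
pos 46 'e': at 7
pos 47 'a': at 8  ** P3@[45:47]
pos 48 'e': at 6 ·f

Result: [[3,1],[5,0],[5,5],[9,3],[14,3],[15,1],[16,2],[19,1],[21,0],[21,5],[25,3],[26,1],[27,2],[28,1],[38,1],[42,3],[43,1],[44,1],[47,3]]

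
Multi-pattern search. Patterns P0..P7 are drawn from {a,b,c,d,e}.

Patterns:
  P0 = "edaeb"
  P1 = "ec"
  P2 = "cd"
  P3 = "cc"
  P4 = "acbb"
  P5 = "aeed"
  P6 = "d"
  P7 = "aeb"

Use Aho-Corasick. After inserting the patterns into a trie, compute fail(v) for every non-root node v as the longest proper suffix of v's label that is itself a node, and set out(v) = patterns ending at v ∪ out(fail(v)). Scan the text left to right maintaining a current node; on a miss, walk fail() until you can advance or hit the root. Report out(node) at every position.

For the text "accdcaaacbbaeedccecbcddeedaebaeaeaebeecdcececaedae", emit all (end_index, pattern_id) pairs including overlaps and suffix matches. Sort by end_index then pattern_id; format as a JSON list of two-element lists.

Build:
Trie (insert patterns):
  n0 'ε': a→10 c→7 d→17 e→1
  n1 'e': c→6 d→2
  n2 'ed': a→3
  n3 'eda': e→4
  n4 'edae': b→5
  n5 'edaeb': ·  [P0 ends]
  n6 'ec': ·  [P1 ends]
  n7 'c': c→9 d→8
  n8 'cd': ·  [P2 ends]
  n9 'cc': ·  [P3 ends]
  n10 'a': c→11 e→14
  n11 'ac': b→12
  n12 'acb': b→13
  n13 'acbb': ·  [P4 ends]
  n14 'ae': b→18 e→15
  n15 'aee': d→16
  n16 'aeed': ·  [P5 ends]
  n17 'd': ·  [P6 ends]
  n18 'aeb': ·  [P7 ends]

Failure links (BFS by depth):
  fail(1) 'e': from fail(0)=0 chase 'e': 0 ⇒ 0;  out=∅∪out(0)=∅
  fail(7) 'c': from fail(0)=0 chase 'c': 0 ⇒ 0;  out=∅∪out(0)=∅
  fail(10) 'a': from fail(0)=0 chase 'a': 0 ⇒ 0;  out=∅∪out(0)=∅
  fail(17) 'd': from fail(0)=0 chase 'd': 0 ⇒ 0;  out={6}∪out(0)={6}
  fail(2) 'ed': from fail(1)=0 chase 'd': 0 ⇒ 17;  out=∅∪out(17)={6}
  fail(6) 'ec': from fail(1)=0 chase 'c': 0 ⇒ 7;  out={1}∪out(7)={1}
  fail(8) 'cd': from fail(7)=0 chase 'd': 0 ⇒ 17;  out={2}∪out(17)={2,6}
  fail(9) 'cc': from fail(7)=0 chase 'c': 0 ⇒ 7;  out={3}∪out(7)={3}
  fail(11) 'ac': from fail(10)=0 chase 'c': 0 ⇒ 7;  out=∅∪out(7)=∅
  fail(14) 'ae': from fail(10)=0 chase 'e': 0 ⇒ 1;  out=∅∪out(1)=∅
  fail(3) 'eda': from fail(2)=17 chase 'a': 17→0 ⇒ 10;  out=∅∪out(10)=∅
  fail(12) 'acb': from fail(11)=7 chase 'b': 7→0 ⇒ 0;  out=∅∪out(0)=∅
  fail(15) 'aee': from fail(14)=1 chase 'e': 1→0 ⇒ 1;  out=∅∪out(1)=∅
  fail(18) 'aeb': from fail(14)=1 chase 'b': 1→0 ⇒ 0;  out={7}∪out(0)={7}
  fail(4) 'edae': from fail(3)=10 chase 'e': 10 ⇒ 14;  out=∅∪out(14)=∅
  fail(13) 'acbb': from fail(12)=0 chase 'b': 0 ⇒ 0;  out={4}∪out(0)={4}
  fail(16) 'aeed': from fail(15)=1 chase 'd': 1 ⇒ 2;  out={5}∪out(2)={5,6}
  fail(5) 'edaeb': from fail(4)=14 chase 'b': 14 ⇒ 18;  out={0}∪out(18)={0,7}

Text stream:
pos 0 'a': at 10
pos 1 'c': at 11
pos 2 'c': at 9 ·f  emit P3@[1:2]
pos 3 'd': at 8 ·f  emit P2@[2:3],P6@[3:3]
pos 4 'c': at 7 ·f
pos 5 'a': at 10 ·f
pos 6 'a': at 10 ·f
pos 7 'a': at 10 ·f
pos 8 'c': at 11
pos 9 'b': at 12
pos 10 'b': at 13  emit P4@[7:10]
pos 11 'a': at 10 ·f
pos 12 'e': at 14
pos 13 'e': at 15
pos 14 'd': at 16  emit P5@[11:14],P6@[14:14]
pos 15 'c': at 7 ·f
pos 16 'c': at 9  emit P3@[15:16]
pos 17 'e': at 1 ·f
pos 18 'c': at 6  emit P1@[17:18]
pos 19 'b': at 0 ·f
pos 20 'c': at 7
pos 21 'd': at 8  emit P2@[20:21],P6@[21:21]
pos 22 'd': at 17 ·f  emit P6@[22:22]
pos 23 'e': at 1 ·f
pos 24 'e': at 1 ·f
pos 25 'd': at 2  emit P6@[25:25]
pos 26 'a': at 3
pos 27 'e': at 4
pos 28 'b': at 5  emit P0@[24:28],P7@[26:28]
pos 29 'a': at 10 ·f
pos 30 'e': at 14
pos 31 'a': at 10 ·f
pos 32 'e': at 14
pos 33 'a': at 10 ·f
pos 34 'e': at 14
pos 35 'b': at 18  emit P7@[33:35]
pos 36 'e': at 1 ·f
pos 37 'e': at 1 ·f
pos 38 'c': at 6  emit P1@[37:38]
pos 39 'd': at 8 ·f  emit P2@[38:39],P6@[39:39]
pos 40 'c': at 7 ·f
pos 41 'e': at 1 ·f
pos 42 'c': at 6  emit P1@[41:42]
pos 43 'e': at 1 ·f
pos 44 'c': at 6  emit P1@[43:44]
pos 45 'a': at 10 ·f
pos 46 'e': at 14
pos 47 'd': at 2 ·f  emit P6@[47:47]
pos 48 'a': at 3
pos 49 'e': at 4

Matches: [[2,3],[3,2],[3,6],[10,4],[14,5],[14,6],[16,3],[18,1],[21,2],[21,6],[22,6],[25,6],[28,0],[28,7],[35,7],[38,1],[39,2],[39,6],[42,1],[44,1],[47,6]]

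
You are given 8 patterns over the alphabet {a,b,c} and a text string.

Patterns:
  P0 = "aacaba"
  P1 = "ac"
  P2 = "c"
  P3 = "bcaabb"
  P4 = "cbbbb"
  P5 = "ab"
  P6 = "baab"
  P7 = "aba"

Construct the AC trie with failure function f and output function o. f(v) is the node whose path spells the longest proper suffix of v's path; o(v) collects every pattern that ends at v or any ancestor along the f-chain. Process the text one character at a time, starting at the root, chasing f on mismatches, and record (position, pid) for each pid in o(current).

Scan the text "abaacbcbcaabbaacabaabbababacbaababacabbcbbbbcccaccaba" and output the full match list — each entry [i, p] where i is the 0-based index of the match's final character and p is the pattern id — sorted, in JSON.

Construct AC machine:
Trie nodes:
  n0 'ε': a→1 b→9 c→8
  n1 'a': a→2 b→19 c→7
  n2 'aa': c→3
  n3 'aac': a→4
  n4 'aaca': b→5
  n5 'aacab': a→6
  n6 'aacaba': ·  ←P0
  n7 'ac': ·  ←P1
  n8 'c': b→15  ←P2
  n9 'b': a→20 c→10
  n10 'bc': a→11
  n11 'bca': a→12
  n12 'bcaa': b→13
  n13 'bcaab': b→14
  n14 'bcaabb': ·  ←P3
  n15 'cb': b→16
  n16 'cbb': b→17
  n17 'cbbb': b→18
  n18 'cbbbb': ·  ←P4
  n19 'ab': a→23  ←P5
  n20 'ba': a→21
  n21 'baa': b→22
  n22 'baab': ·  ←P6
  n23 'aba': ·  ←P7

BFS fail/out derivation:
  fail(1) 'a': from fail(0)=0 chase 'a': 0 ⇒ 0;  out=∅∪out(0)=∅
  fail(8) 'c': from fail(0)=0 chase 'c': 0 ⇒ 0;  out={2}∪out(0)={2}
  fail(9) 'b': from fail(0)=0 chase 'b': 0 ⇒ 0;  out=∅∪out(0)=∅
  fail(2) 'aa': from fail(1)=0 chase 'a': 0 ⇒ 1;  out=∅∪out(1)=∅
  fail(7) 'ac': from fail(1)=0 chase 'c': 0 ⇒ 8;  out={1}∪out(8)={1,2}
  fail(10) 'bc': from fail(9)=0 chase 'c': 0 ⇒ 8;  out=∅∪out(8)={2}
  fail(15) 'cb': from fail(8)=0 chase 'b': 0 ⇒ 9;  out=∅∪out(9)=∅
  fail(19) 'ab': from fail(1)=0 chase 'b': 0 ⇒ 9;  out={5}∪out(9)={5}
  fail(20) 'ba': from fail(9)=0 chase 'a': 0 ⇒ 1;  out=∅∪out(1)=∅
  fail(3) 'aac': from fail(2)=1 chase 'c': 1 ⇒ 7;  out=∅∪out(7)={1,2}
  fail(11) 'bca': from fail(10)=8 chase 'a': 8→0 ⇒ 1;  out=∅∪out(1)=∅
  fail(16) 'cbb': from fail(15)=9 chase 'b': 9→0 ⇒ 9;  out=∅∪out(9)=∅
  fail(21) 'baa': from fail(20)=1 chase 'a': 1 ⇒ 2;  out=∅∪out(2)=∅
  fail(23) 'aba': from fail(19)=9 chase 'a': 9 ⇒ 20;  out={7}∪out(20)={7}
  fail(4) 'aaca': from fail(3)=7 chase 'a': 7→8→0 ⇒ 1;  out=∅∪out(1)=∅
  fail(12) 'bcaa': from fail(11)=1 chase 'a': 1 ⇒ 2;  out=∅∪out(2)=∅
  fail(17) 'cbbb': from fail(16)=9 chase 'b': 9→0 ⇒ 9;  out=∅∪out(9)=∅
  fail(22) 'baab': from fail(21)=2 chase 'b': 2→1 ⇒ 19;  out={6}∪out(19)={5,6}
  fail(5) 'aacab': from fail(4)=1 chase 'b': 1 ⇒ 19;  out=∅∪out(19)={5}
  fail(13) 'bcaab': from fail(12)=2 chase 'b': 2→1 ⇒ 19;  out=∅∪out(19)={5}
  fail(18) 'cbbbb': from fail(17)=9 chase 'b': 9→0 ⇒ 9;  out={4}∪out(9)={4}
  fail(6) 'aacaba': from fail(5)=19 chase 'a': 19 ⇒ 23;  out={0}∪out(23)={0,7}
  fail(14) 'bcaabb': from fail(13)=19 chase 'b': 19→9→0 ⇒ 9;  out={3}∪out(9)={3}

Run:
i=0 'a': node 0→1
i=1 'b': node 1→19  ** P5@[0:1]
i=2 'a': node 19→23  ** P7@[0:2]
i=3 'a': node 23→21 (fail-walked)
i=4 'c': node 21→3 (fail-walked)  ** P1@[3:4],P2@[4:4]
i=5 'b': node 3→15 (fail-walked)
i=6 'c': node 15→10 (fail-walked)  ** P2@[6:6]
i=7 'b': node 10→15 (fail-walked)
i=8 'c': node 15→10 (fail-walked)  ** P2@[8:8]
i=9 'a': node 10→11
i=10 'a': node 11→12
i=11 'b': node 12→13  ** P5@[10:11]
i=12 'b': node 13→14  ** P3@[7:12]
i=13 'a': node 14→20 (fail-walked)
i=14 'a': node 20→21
i=15 'c': node 21→3 (fail-walked)  ** P1@[14:15],P2@[15:15]
i=16 'a': node 3→4
i=17 'b': node 4→5  ** P5@[16:17]
i=18 'a': node 5→6  ** P0@[13:18],P7@[16:18]
i=19 'a': node 6→21 (fail-walked)
i=20 'b': node 21→22  ** P5@[19:20],P6@[17:20]
i=21 'b': node 22→9 (fail-walked)
i=22 'a': node 9→20
i=23 'b': node 20→19 (fail-walked)  ** P5@[22:23]
i=24 'a': node 19→23  ** P7@[22:24]
i=25 'b': node 23→19 (fail-walked)  ** P5@[24:25]
i=26 'a': node 19→23  ** P7@[24:26]
i=27 'c': node 23→7 (fail-walked)  ** P1@[26:27],P2@[27:27]
i=28 'b': node 7→15 (fail-walked)
i=29 'a': node 15→20 (fail-walked)
i=30 'a': node 20→21
i=31 'b': node 21→22  ** P5@[30:31],P6@[28:31]
i=32 'a': node 22→23 (fail-walked)  ** P7@[30:32]
i=33 'b': node 23→19 (fail-walked)  ** P5@[32:33]
i=34 'a': node 19→23  ** P7@[32:34]
i=35 'c': node 23→7 (fail-walked)  ** P1@[34:35],P2@[35:35]
i=36 'a': node 7→1 (fail-walked)
i=37 'b': node 1→19  ** P5@[36:37]
i=38 'b': node 19→9 (fail-walked)
i=39 'c': node 9→10  ** P2@[39:39]
i=40 'b': node 10→15 (fail-walked)
i=41 'b': node 15→16
i=42 'b': node 16→17
i=43 'b': node 17→18  ** P4@[39:43]
i=44 'c': node 18→10 (fail-walked)  ** P2@[44:44]
i=45 'c': node 10→8 (fail-walked)  ** P2@[45:45]
i=46 'c': node 8→8 (fail-walked)  ** P2@[46:46]
i=47 'a': node 8→1 (fail-walked)
i=48 'c': node 1→7  ** P1@[47:48],P2@[48:48]
i=49 'c': node 7→8 (fail-walked)  ** P2@[49:49]
i=50 'a': node 8→1 (fail-walked)
i=51 'b': node 1→19  ** P5@[50:51]
i=52 'a': node 19→23  ** P7@[50:52]

Result: [[1,5],[2,7],[4,1],[4,2],[6,2],[8,2],[11,5],[12,3],[15,1],[15,2],[17,5],[18,0],[18,7],[20,5],[20,6],[23,5],[24,7],[25,5],[26,7],[27,1],[27,2],[31,5],[31,6],[32,7],[33,5],[34,7],[35,1],[35,2],[37,5],[39,2],[43,4],[44,2],[45,2],[46,2],[48,1],[48,2],[49,2],[51,5],[52,7]]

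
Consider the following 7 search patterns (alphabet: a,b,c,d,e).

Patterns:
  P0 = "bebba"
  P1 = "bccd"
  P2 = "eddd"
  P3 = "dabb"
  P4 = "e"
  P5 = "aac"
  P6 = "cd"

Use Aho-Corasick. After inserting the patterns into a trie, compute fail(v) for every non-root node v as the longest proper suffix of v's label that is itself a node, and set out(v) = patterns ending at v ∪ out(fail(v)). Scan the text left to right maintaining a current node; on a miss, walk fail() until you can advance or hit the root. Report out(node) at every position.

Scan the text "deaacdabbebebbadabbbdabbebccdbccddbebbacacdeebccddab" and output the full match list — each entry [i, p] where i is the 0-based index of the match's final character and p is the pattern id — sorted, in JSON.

Build automaton:
Trie (insert patterns):
  n0 'ε': a→17 b→1 c→20 d→13 e→9
  n1 'b': c→6 e→2
  n2 'be': b→3
  n3 'beb': b→4
  n4 'bebb': a→5
  n5 'bebba': ·  [P0 ends]
  n6 'bc': c→7
  n7 'bcc': d→8
  n8 'bccd': ·  [P1 ends]
  n9 'e': d→10  [P4 ends]
  n10 'ed': d→11
  n11 'edd': d→12
  n12 'eddd': ·  [P2 ends]
  n13 'd': a→14
  n14 'da': b→15
  n15 'dab': b→16
  n16 'dabb': ·  [P3 ends]
  n17 'a': a→18
  n18 'aa': c→19
  n19 'aac': ·  [P5 ends]
  n20 'c': d→21
  n21 'cd': ·  [P6 ends]

BFS fail/out derivation:
  n1('b'): parent n0 fail=0; on 'b' 0 → fail=0;  out ∅∪∅=∅
  n9('e'): parent n0 fail=0; on 'e' 0 → fail=0;  out {4}∪∅={4}
  n13('d'): parent n0 fail=0; on 'd' 0 → fail=0;  out ∅∪∅=∅
  n17('a'): parent n0 fail=0; on 'a' 0 → fail=0;  out ∅∪∅=∅
  n20('c'): parent n0 fail=0; on 'c' 0 → fail=0;  out ∅∪∅=∅
  n2('be'): parent n1 fail=0; on 'e' 0 → fail=9;  out ∅∪{4}={4}
  n6('bc'): parent n1 fail=0; on 'c' 0 → fail=20;  out ∅∪∅=∅
  n10('ed'): parent n9 fail=0; on 'd' 0 → fail=13;  out ∅∪∅=∅
  n14('da'): parent n13 fail=0; on 'a' 0 → fail=17;  out ∅∪∅=∅
  n18('aa'): parent n17 fail=0; on 'a' 0 → fail=17;  out ∅∪∅=∅
  n21('cd'): parent n20 fail=0; on 'd' 0 → fail=13;  out {6}∪∅={6}
  n3('beb'): parent n2 fail=9; on 'b' 9→0 → fail=1;  out ∅∪∅=∅
  n7('bcc'): parent n6 fail=20; on 'c' 20→0 → fail=20;  out ∅∪∅=∅
  n11('edd'): parent n10 fail=13; on 'd' 13→0 → fail=13;  out ∅∪∅=∅
  n15('dab'): parent n14 fail=17; on 'b' 17→0 → fail=1;  out ∅∪∅=∅
  n19('aac'): parent n18 fail=17; on 'c' 17→0 → fail=20;  out {5}∪∅={5}
  n4('bebb'): parent n3 fail=1; on 'b' 1→0 → fail=1;  out ∅∪∅=∅
  n8('bccd'): parent n7 fail=20; on 'd' 20 → fail=21;  out {1}∪{6}={1,6}
  n12('eddd'): parent n11 fail=13; on 'd' 13→0 → fail=13;  out {2}∪∅={2}
  n16('dabb'): parent n15 fail=1; on 'b' 1→0 → fail=1;  out {3}∪∅={3}
  n5('bebba'): parent n4 fail=1; on 'a' 1→0 → fail=17;  out {0}∪∅={0}

Scan:
pos 0 'd': at 13
pos 1 'e': at 9 ·f  ** P4@[1:1]
pos 2 'a': at 17 ·f
pos 3 'a': at 18
pos 4 'c': at 19  ** P5@[2:4]
pos 5 'd': at 21 ·f  ** P6@[4:5]
pos 6 'a': at 14 ·f
pos 7 'b': at 15
pos 8 'b': at 16  ** P3@[5:8]
pos 9 'e': at 2 ·f  ** P4@[9:9]
pos 10 'b': at 3
pos 11 'e': at 2 ·f  ** P4@[11:11]
pos 12 'b': at 3
pos 13 'b': at 4
pos 14 'a': at 5  ** P0@[10:14]
pos 15 'd': at 13 ·f
pos 16 'a': at 14
pos 17 'b': at 15
pos 18 'b': at 16  ** P3@[15:18]
pos 19 'b': at 1 ·f
pos 20 'd': at 13 ·f
pos 21 'a': at 14
pos 22 'b': at 15
pos 23 'b': at 16  ** P3@[20:23]
pos 24 'e': at 2 ·f  ** P4@[24:24]
pos 25 'b': at 3
pos 26 'c': at 6 ·f
pos 27 'c': at 7
pos 28 'd': at 8  ** P1@[25:28],P6@[27:28]
pos 29 'b': at 1 ·f
pos 30 'c': at 6
pos 31 'c': at 7
pos 32 'd': at 8  ** P1@[29:32],P6@[31:32]
pos 33 'd': at 13 ·f
pos 34 'b': at 1 ·f
pos 35 'e': at 2  ** P4@[35:35]
pos 36 'b': at 3
pos 37 'b': at 4
pos 38 'a': at 5  ** P0@[34:38]
pos 39 'c': at 20 ·f
pos 40 'a': at 17 ·f
pos 41 'c': at 20 ·f
pos 42 'd': at 21  ** P6@[41:42]
pos 43 'e': at 9 ·f  ** P4@[43:43]
pos 44 'e': at 9 ·f  ** P4@[44:44]
pos 45 'b': at 1 ·f
pos 46 'c': at 6
pos 47 'c': at 7
pos 48 'd': at 8  ** P1@[45:48],P6@[47:48]
pos 49 'd': at 13 ·f
pos 50 'a': at 14
pos 51 'b': at 15

Matches: [[1,4],[4,5],[5,6],[8,3],[9,4],[11,4],[14,0],[18,3],[23,3],[24,4],[28,1],[28,6],[32,1],[32,6],[35,4],[38,0],[42,6],[43,4],[44,4],[48,1],[48,6]]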